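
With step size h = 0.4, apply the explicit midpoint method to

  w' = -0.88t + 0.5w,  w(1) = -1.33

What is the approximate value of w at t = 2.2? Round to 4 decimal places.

-4.6108

Midpoint: k1 = f(t_n, w_n); k2 = f(t_n + h/2, w_n + (h/2)·k1); w_{n+1} = w_n + h·k2.
t=1.000000, w=-1.330000:
  k1 = f(1.000000, -1.330000) = -1.545000
  k2 = f(1.200000, -1.639000) = -1.875500
  w ← -1.330000 + 0.4·(-1.875500) = -2.080200
t=1.400000, w=-2.080200:
  k1 = f(1.400000, -2.080200) = -2.272100
  k2 = f(1.600000, -2.534620) = -2.675310
  w ← -2.080200 + 0.4·(-2.675310) = -3.150324
t=1.800000, w=-3.150324:
  k1 = f(1.800000, -3.150324) = -3.159162
  k2 = f(2.000000, -3.782156) = -3.651078
  w ← -3.150324 + 0.4·(-3.651078) = -4.610755
w(2.2) ≈ -4.6108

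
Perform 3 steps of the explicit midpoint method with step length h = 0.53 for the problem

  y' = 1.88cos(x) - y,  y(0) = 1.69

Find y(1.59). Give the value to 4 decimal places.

1.0446

Midpoint: k1 = f(x_n, y_n); k2 = f(x_n + h/2, y_n + (h/2)·k1); y_{n+1} = y_n + h·k2.
x=0.000000, y=1.690000:
  k1 = f(0.000000, 1.690000) = 0.190000
  k2 = f(0.265000, 1.740350) = 0.074024
  y ← 1.690000 + 0.53·0.074024 = 1.729233
x=0.530000, y=1.729233:
  k1 = f(0.530000, 1.729233) = -0.107155
  k2 = f(0.795000, 1.700836) = -0.384301
  y ← 1.729233 + 0.53·(-0.384301) = 1.525553
x=1.060000, y=1.525553:
  k1 = f(1.060000, 1.525553) = -0.606474
  k2 = f(1.325000, 1.364838) = -0.907379
  y ← 1.525553 + 0.53·(-0.907379) = 1.044642
y(1.59) ≈ 1.0446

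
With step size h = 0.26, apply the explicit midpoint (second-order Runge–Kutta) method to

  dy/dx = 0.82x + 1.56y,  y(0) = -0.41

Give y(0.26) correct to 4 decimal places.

-0.5823

Midpoint: k1 = f(x_n, y_n); k2 = f(x_n + h/2, y_n + (h/2)·k1); y_{n+1} = y_n + h·k2.
x=0.000000, y=-0.410000:
  k1 = f(0.000000, -0.410000) = -0.639600
  k2 = f(0.130000, -0.493148) = -0.662711
  y ← -0.410000 + 0.26·(-0.662711) = -0.582305
y(0.26) ≈ -0.5823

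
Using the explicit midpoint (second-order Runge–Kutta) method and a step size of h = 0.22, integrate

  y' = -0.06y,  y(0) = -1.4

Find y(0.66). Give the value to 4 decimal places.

-1.3456

Midpoint: k1 = f(t_n, y_n); k2 = f(t_n + h/2, y_n + (h/2)·k1); y_{n+1} = y_n + h·k2.
t=0.000000, y=-1.400000:
  k1 = f(0.000000, -1.400000) = 0.084000
  k2 = f(0.110000, -1.390760) = 0.083446
  y ← -1.400000 + 0.22·0.083446 = -1.381642
t=0.220000, y=-1.381642:
  k1 = f(0.220000, -1.381642) = 0.082899
  k2 = f(0.330000, -1.372523) = 0.082351
  y ← -1.381642 + 0.22·0.082351 = -1.363525
t=0.440000, y=-1.363525:
  k1 = f(0.440000, -1.363525) = 0.081811
  k2 = f(0.550000, -1.354525) = 0.081272
  y ← -1.363525 + 0.22·0.081272 = -1.345645
y(0.66) ≈ -1.3456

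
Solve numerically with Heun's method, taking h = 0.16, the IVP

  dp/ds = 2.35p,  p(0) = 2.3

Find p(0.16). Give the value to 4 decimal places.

3.3274

Heun: k1 = f(s_n, p_n); k2 = f(s_n + h, p_n + h·k1); p_{n+1} = p_n + (h/2)·(k1 + k2).
s=0.000000, p=2.300000:
  k1 = f(0.000000, 2.300000) = 5.405000
  k2 = f(0.160000, 3.164800) = 7.437280
  p ← 2.300000 + (0.16/2)·(5.405000 + 7.437280) = 3.327382
p(0.16) ≈ 3.3274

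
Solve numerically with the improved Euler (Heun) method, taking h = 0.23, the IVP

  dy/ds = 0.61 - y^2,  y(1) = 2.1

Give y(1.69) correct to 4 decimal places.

Heun: k1 = f(s_n, y_n); k2 = f(s_n + h, y_n + h·k1); y_{n+1} = y_n + (h/2)·(k1 + k2).
s=1.000000, y=2.100000:
  k1 = f(1.000000, 2.100000) = -3.800000
  k2 = f(1.230000, 1.226000) = -0.893076
  y ← 2.100000 + (0.23/2)·(-3.800000 + (-0.893076)) = 1.560296
s=1.230000, y=1.560296:
  k1 = f(1.230000, 1.560296) = -1.824524
  k2 = f(1.460000, 1.140656) = -0.691095
  y ← 1.560296 + (0.23/2)·(-1.824524 + (-0.691095)) = 1.271000
s=1.460000, y=1.271000:
  k1 = f(1.460000, 1.271000) = -1.005441
  k2 = f(1.690000, 1.039749) = -0.471077
  y ← 1.271000 + (0.23/2)·(-1.005441 + (-0.471077)) = 1.101200
y(1.69) ≈ 1.1012

1.1012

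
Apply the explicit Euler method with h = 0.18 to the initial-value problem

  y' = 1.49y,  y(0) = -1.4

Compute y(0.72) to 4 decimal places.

Euler: y_{n+1} = y_n + h·f(t_n, y_n).
t=0.000000, y=-1.400000: f=-2.086000 → y ← -1.400000 + 0.18·(-2.086000) = -1.775480
t=0.180000, y=-1.775480: f=-2.645465 → y ← -1.775480 + 0.18·(-2.645465) = -2.251664
t=0.360000, y=-2.251664: f=-3.354979 → y ← -2.251664 + 0.18·(-3.354979) = -2.855560
t=0.540000, y=-2.855560: f=-4.254784 → y ← -2.855560 + 0.18·(-4.254784) = -3.621421
y(0.72) ≈ -3.6214

-3.6214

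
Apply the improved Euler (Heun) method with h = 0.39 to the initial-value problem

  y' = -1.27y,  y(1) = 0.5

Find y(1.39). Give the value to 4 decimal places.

0.3137

Heun: k1 = f(x_n, y_n); k2 = f(x_n + h, y_n + h·k1); y_{n+1} = y_n + (h/2)·(k1 + k2).
x=1.000000, y=0.500000:
  k1 = f(1.000000, 0.500000) = -0.635000
  k2 = f(1.390000, 0.252350) = -0.320484
  y ← 0.500000 + (0.39/2)·(-0.635000 + (-0.320484)) = 0.313681
y(1.39) ≈ 0.3137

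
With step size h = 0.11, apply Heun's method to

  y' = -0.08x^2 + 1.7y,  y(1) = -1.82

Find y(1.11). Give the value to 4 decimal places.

Heun: k1 = f(x_n, y_n); k2 = f(x_n + h, y_n + h·k1); y_{n+1} = y_n + (h/2)·(k1 + k2).
x=1.000000, y=-1.820000:
  k1 = f(1.000000, -1.820000) = -3.174000
  k2 = f(1.110000, -2.169140) = -3.786106
  y ← -1.820000 + (0.11/2)·(-3.174000 + (-3.786106)) = -2.202806
y(1.11) ≈ -2.2028

-2.2028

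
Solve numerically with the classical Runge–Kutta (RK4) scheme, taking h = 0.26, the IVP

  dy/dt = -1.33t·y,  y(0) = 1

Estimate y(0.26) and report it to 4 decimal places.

RK4: k1 = f(t_n, y_n); k2 = f(t_n + h/2, y_n + (h/2)·k1); k3 = f(t_n + h/2, y_n + (h/2)·k2); k4 = f(t_n + h, y_n + h·k3); y_{n+1} = y_n + (h/6)·(k1 + 2k2 + 2k3 + k4).
t=0.000000, y=1.000000:
  k1 = f(0.000000, 1.000000) = 0.000000
  k2 = f(0.130000, 1.000000) = -0.172900
  k3 = f(0.130000, 0.977523) = -0.169014
  k4 = f(0.260000, 0.956056) = -0.330604
  y ← 1.000000 + (0.26/6)·(k1 + 2k2 + 2k3 + k4) = 0.956041
y(0.26) ≈ 0.9560

0.9560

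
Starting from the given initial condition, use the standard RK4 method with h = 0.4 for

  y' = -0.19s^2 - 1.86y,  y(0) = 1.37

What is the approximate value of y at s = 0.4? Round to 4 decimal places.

RK4: k1 = f(s_n, y_n); k2 = f(s_n + h/2, y_n + (h/2)·k1); k3 = f(s_n + h/2, y_n + (h/2)·k2); k4 = f(s_n + h, y_n + h·k3); y_{n+1} = y_n + (h/6)·(k1 + 2k2 + 2k3 + k4).
s=0.000000, y=1.370000:
  k1 = f(0.000000, 1.370000) = -2.548200
  k2 = f(0.200000, 0.860360) = -1.607870
  k3 = f(0.200000, 1.048426) = -1.957673
  k4 = f(0.400000, 0.586931) = -1.122092
  y ← 1.370000 + (0.4/6)·(k1 + 2k2 + 2k3 + k4) = 0.649908
y(0.4) ≈ 0.6499

0.6499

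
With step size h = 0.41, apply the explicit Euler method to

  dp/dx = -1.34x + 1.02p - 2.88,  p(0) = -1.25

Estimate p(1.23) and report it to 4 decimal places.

-9.5658

Euler: p_{n+1} = p_n + h·f(x_n, p_n).
x=0.000000, p=-1.250000: f=-4.155000 → p ← -1.250000 + 0.41·(-4.155000) = -2.953550
x=0.410000, p=-2.953550: f=-6.442021 → p ← -2.953550 + 0.41·(-6.442021) = -5.594779
x=0.820000, p=-5.594779: f=-9.685474 → p ← -5.594779 + 0.41·(-9.685474) = -9.565823
p(1.23) ≈ -9.5658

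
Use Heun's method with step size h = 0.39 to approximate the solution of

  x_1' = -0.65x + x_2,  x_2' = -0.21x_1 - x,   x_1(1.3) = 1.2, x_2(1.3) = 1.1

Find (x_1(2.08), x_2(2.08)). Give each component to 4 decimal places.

Heun on (x_1,x_2): k1 = f(x_n, state_n); k2 = f(x_n + h, state_n + h·k1); state_{n+1} = state_n + (h/2)·(k1 + k2).
1.300000: (1.200000, 1.100000)
  k1 = (0.255000, -1.552000)
  predictor → (1.299450, 0.494720)
  k2 = (-0.603780, -1.962884)
  → (1.131988, 0.414598)
1.690000: (1.131988, 0.414598)
  k1 = (-0.683902, -1.927717)
  predictor → (0.865266, -0.337212)
  k2 = (-1.689212, -2.261706)
  → (0.669231, -0.402340)
(x_1(2.08), x_2(2.08)) ≈ (0.6692, -0.4023)

0.6692, -0.4023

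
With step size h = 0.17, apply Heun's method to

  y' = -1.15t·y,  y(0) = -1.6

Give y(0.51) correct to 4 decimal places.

-1.3773

Heun: k1 = f(t_n, y_n); k2 = f(t_n + h, y_n + h·k1); y_{n+1} = y_n + (h/2)·(k1 + k2).
t=0.000000, y=-1.600000:
  k1 = f(0.000000, -1.600000) = 0.000000
  k2 = f(0.170000, -1.600000) = 0.312800
  y ← -1.600000 + (0.17/2)·(0.000000 + 0.312800) = -1.573412
t=0.170000, y=-1.573412:
  k1 = f(0.170000, -1.573412) = 0.307602
  k2 = f(0.340000, -1.521120) = 0.594758
  y ← -1.573412 + (0.17/2)·(0.307602 + 0.594758) = -1.496711
t=0.340000, y=-1.496711:
  k1 = f(0.340000, -1.496711) = 0.585214
  k2 = f(0.510000, -1.397225) = 0.819472
  y ← -1.496711 + (0.17/2)·(0.585214 + 0.819472) = -1.377313
y(0.51) ≈ -1.3773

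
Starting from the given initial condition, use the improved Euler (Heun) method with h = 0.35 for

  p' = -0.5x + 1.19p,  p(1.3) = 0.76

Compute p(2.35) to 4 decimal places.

Heun: k1 = f(x_n, p_n); k2 = f(x_n + h, p_n + h·k1); p_{n+1} = p_n + (h/2)·(k1 + k2).
x=1.300000, p=0.760000:
  k1 = f(1.300000, 0.760000) = 0.254400
  k2 = f(1.650000, 0.849040) = 0.185358
  p ← 0.760000 + (0.35/2)·(0.254400 + 0.185358) = 0.836958
x=1.650000, p=0.836958:
  k1 = f(1.650000, 0.836958) = 0.170980
  k2 = f(2.000000, 0.896800) = 0.067192
  p ← 0.836958 + (0.35/2)·(0.170980 + 0.067192) = 0.878638
x=2.000000, p=0.878638:
  k1 = f(2.000000, 0.878638) = 0.045579
  k2 = f(2.350000, 0.894590) = -0.110438
  p ← 0.878638 + (0.35/2)·(0.045579 + (-0.110438)) = 0.867287
p(2.35) ≈ 0.8673

0.8673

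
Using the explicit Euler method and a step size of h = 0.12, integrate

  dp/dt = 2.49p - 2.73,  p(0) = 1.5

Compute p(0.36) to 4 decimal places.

Euler: p_{n+1} = p_n + h·f(t_n, p_n).
t=0.000000, p=1.500000: f=1.005000 → p ← 1.500000 + 0.12·1.005000 = 1.620600
t=0.120000, p=1.620600: f=1.305294 → p ← 1.620600 + 0.12·1.305294 = 1.777235
t=0.240000, p=1.777235: f=1.695316 → p ← 1.777235 + 0.12·1.695316 = 1.980673
p(0.36) ≈ 1.9807

1.9807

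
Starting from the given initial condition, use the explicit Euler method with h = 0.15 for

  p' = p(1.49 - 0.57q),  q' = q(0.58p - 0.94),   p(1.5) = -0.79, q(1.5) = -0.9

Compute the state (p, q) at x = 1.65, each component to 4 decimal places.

-1.0274, -0.7112

Euler on (p,q): p_{n+1} = p_n + h·p', q_{n+1} = q_n + h·q'.
1.500000: (-0.790000, -0.900000); f=(-1.582370, 1.258380) → (-1.027356, -0.711243)
(p(1.65), q(1.65)) ≈ (-1.0274, -0.7112)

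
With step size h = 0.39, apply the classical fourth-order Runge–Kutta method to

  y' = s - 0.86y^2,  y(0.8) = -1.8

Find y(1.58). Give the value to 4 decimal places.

-39.6035

RK4: k1 = f(s_n, y_n); k2 = f(s_n + h/2, y_n + (h/2)·k1); k3 = f(s_n + h/2, y_n + (h/2)·k2); k4 = f(s_n + h, y_n + h·k3); y_{n+1} = y_n + (h/6)·(k1 + 2k2 + 2k3 + k4).
s=0.800000, y=-1.800000:
  k1 = f(0.800000, -1.800000) = -1.986400
  k2 = f(0.995000, -2.187348) = -3.119662
  k3 = f(0.995000, -2.408334) = -3.993063
  k4 = f(1.190000, -3.357295) = -8.503428
  y ← -1.800000 + (0.39/6)·(k1 + 2k2 + 2k3 + k4) = -3.406493
s=1.190000, y=-3.406493:
  k1 = f(1.190000, -3.406493) = -8.789608
  k2 = f(1.385000, -5.120467) = -21.163494
  k3 = f(1.385000, -7.533375) = -47.421490
  k4 = f(1.580000, -21.900874) = -410.917529
  y ← -3.406493 + (0.39/6)·(k1 + 2k2 + 2k3 + k4) = -39.603505
y(1.58) ≈ -39.6035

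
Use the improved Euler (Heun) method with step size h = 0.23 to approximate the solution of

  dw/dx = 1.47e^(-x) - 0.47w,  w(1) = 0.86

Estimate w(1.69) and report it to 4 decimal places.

0.8478

Heun: k1 = f(x_n, w_n); k2 = f(x_n + h, w_n + h·k1); w_{n+1} = w_n + (h/2)·(k1 + k2).
x=1.000000, w=0.860000:
  k1 = f(1.000000, 0.860000) = 0.136583
  k2 = f(1.230000, 0.891414) = 0.010705
  w ← 0.860000 + (0.23/2)·(0.136583 + 0.010705) = 0.876938
x=1.230000, w=0.876938:
  k1 = f(1.230000, 0.876938) = 0.017509
  k2 = f(1.460000, 0.880965) = -0.072666
  w ← 0.876938 + (0.23/2)·(0.017509 + (-0.072666)) = 0.870595
x=1.460000, w=0.870595:
  k1 = f(1.460000, 0.870595) = -0.067792
  k2 = f(1.690000, 0.855003) = -0.130608
  w ← 0.870595 + (0.23/2)·(-0.067792 + (-0.130608)) = 0.847779
w(1.69) ≈ 0.8478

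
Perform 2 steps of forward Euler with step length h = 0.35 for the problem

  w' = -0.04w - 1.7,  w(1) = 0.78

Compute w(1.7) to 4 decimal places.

-0.4234

Euler: w_{n+1} = w_n + h·f(s_n, w_n).
s=1.000000, w=0.780000: f=-1.731200 → w ← 0.780000 + 0.35·(-1.731200) = 0.174080
s=1.350000, w=0.174080: f=-1.706963 → w ← 0.174080 + 0.35·(-1.706963) = -0.423357
w(1.7) ≈ -0.4234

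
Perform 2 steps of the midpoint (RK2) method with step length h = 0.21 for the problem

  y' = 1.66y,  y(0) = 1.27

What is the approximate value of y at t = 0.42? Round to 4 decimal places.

Midpoint: k1 = f(t_n, y_n); k2 = f(t_n + h/2, y_n + (h/2)·k1); y_{n+1} = y_n + h·k2.
t=0.000000, y=1.270000:
  k1 = f(0.000000, 1.270000) = 2.108200
  k2 = f(0.105000, 1.491361) = 2.475659
  y ← 1.270000 + 0.21·2.475659 = 1.789888
t=0.210000, y=1.789888:
  k1 = f(0.210000, 1.789888) = 2.971215
  k2 = f(0.315000, 2.101866) = 3.489098
  y ← 1.789888 + 0.21·3.489098 = 2.522599
y(0.42) ≈ 2.5226

2.5226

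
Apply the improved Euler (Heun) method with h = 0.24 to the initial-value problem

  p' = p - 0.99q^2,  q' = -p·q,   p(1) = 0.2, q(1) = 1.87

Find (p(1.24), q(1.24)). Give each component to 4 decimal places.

-0.6379, 1.9496

Heun on (p,q): k1 = f(x_n, state_n); k2 = f(x_n + h, state_n + h·k1); state_{n+1} = state_n + (h/2)·(k1 + k2).
1.000000: (0.200000, 1.870000)
  k1 = (-3.261931, -0.374000)
  predictor → (-0.582863, 1.780240)
  k2 = (-3.720425, 1.037637)
  → (-0.637883, 1.949636)
(p(1.24), q(1.24)) ≈ (-0.6379, 1.9496)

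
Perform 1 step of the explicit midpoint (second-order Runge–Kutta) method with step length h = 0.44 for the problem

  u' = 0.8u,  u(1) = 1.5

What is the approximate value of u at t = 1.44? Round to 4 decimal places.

Midpoint: k1 = f(t_n, u_n); k2 = f(t_n + h/2, u_n + (h/2)·k1); u_{n+1} = u_n + h·k2.
t=1.000000, u=1.500000:
  k1 = f(1.000000, 1.500000) = 1.200000
  k2 = f(1.220000, 1.764000) = 1.411200
  u ← 1.500000 + 0.44·1.411200 = 2.120928
u(1.44) ≈ 2.1209

2.1209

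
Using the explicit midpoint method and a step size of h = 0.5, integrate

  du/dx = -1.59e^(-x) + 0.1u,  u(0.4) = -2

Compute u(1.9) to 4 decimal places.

-3.2276

Midpoint: k1 = f(x_n, u_n); k2 = f(x_n + h/2, u_n + (h/2)·k1); u_{n+1} = u_n + h·k2.
x=0.400000, u=-2.000000:
  k1 = f(0.400000, -2.000000) = -1.265809
  k2 = f(0.650000, -2.316452) = -1.061698
  u ← -2.000000 + 0.5·(-1.061698) = -2.530849
x=0.900000, u=-2.530849:
  k1 = f(0.900000, -2.530849) = -0.899531
  k2 = f(1.150000, -2.755732) = -0.779026
  u ← -2.530849 + 0.5·(-0.779026) = -2.920362
x=1.400000, u=-2.920362:
  k1 = f(1.400000, -2.920362) = -0.684125
  k2 = f(1.650000, -3.091393) = -0.614499
  u ← -2.920362 + 0.5·(-0.614499) = -3.227611
u(1.9) ≈ -3.2276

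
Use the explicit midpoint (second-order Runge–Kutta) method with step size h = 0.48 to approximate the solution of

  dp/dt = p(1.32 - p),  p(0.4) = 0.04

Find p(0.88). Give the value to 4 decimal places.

Midpoint: k1 = f(t_n, p_n); k2 = f(t_n + h/2, p_n + (h/2)·k1); p_{n+1} = p_n + h·k2.
t=0.400000, p=0.040000:
  k1 = f(0.400000, 0.040000) = 0.051200
  k2 = f(0.640000, 0.052288) = 0.066286
  p ← 0.040000 + 0.48·0.066286 = 0.071817
p(0.88) ≈ 0.0718

0.0718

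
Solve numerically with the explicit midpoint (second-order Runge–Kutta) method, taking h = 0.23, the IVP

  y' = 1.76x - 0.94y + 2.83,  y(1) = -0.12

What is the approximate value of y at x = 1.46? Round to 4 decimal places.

1.7906

Midpoint: k1 = f(x_n, y_n); k2 = f(x_n + h/2, y_n + (h/2)·k1); y_{n+1} = y_n + h·k2.
x=1.000000, y=-0.120000:
  k1 = f(1.000000, -0.120000) = 4.702800
  k2 = f(1.115000, 0.420822) = 4.396827
  y ← -0.120000 + 0.23·4.396827 = 0.891270
x=1.230000, y=0.891270:
  k1 = f(1.230000, 0.891270) = 4.157006
  k2 = f(1.345000, 1.369326) = 3.910034
  y ← 0.891270 + 0.23·3.910034 = 1.790578
y(1.46) ≈ 1.7906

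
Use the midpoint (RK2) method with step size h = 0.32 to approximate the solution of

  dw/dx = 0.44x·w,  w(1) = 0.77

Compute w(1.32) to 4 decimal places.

0.9046

Midpoint: k1 = f(x_n, w_n); k2 = f(x_n + h/2, w_n + (h/2)·k1); w_{n+1} = w_n + h·k2.
x=1.000000, w=0.770000:
  k1 = f(1.000000, 0.770000) = 0.338800
  k2 = f(1.160000, 0.824208) = 0.420676
  w ← 0.770000 + 0.32·0.420676 = 0.904616
w(1.32) ≈ 0.9046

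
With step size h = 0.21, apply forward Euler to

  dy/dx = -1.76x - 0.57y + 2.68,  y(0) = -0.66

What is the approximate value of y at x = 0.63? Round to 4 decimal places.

Euler: y_{n+1} = y_n + h·f(x_n, y_n).
x=0.000000, y=-0.660000: f=3.056200 → y ← -0.660000 + 0.21·3.056200 = -0.018198
x=0.210000, y=-0.018198: f=2.320773 → y ← -0.018198 + 0.21·2.320773 = 0.469164
x=0.420000, y=0.469164: f=1.673376 → y ← 0.469164 + 0.21·1.673376 = 0.820573
y(0.63) ≈ 0.8206

0.8206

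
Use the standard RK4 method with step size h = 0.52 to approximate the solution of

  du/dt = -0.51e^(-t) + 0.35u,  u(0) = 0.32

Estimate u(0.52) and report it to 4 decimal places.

0.1553

RK4: k1 = f(t_n, u_n); k2 = f(t_n + h/2, u_n + (h/2)·k1); k3 = f(t_n + h/2, u_n + (h/2)·k2); k4 = f(t_n + h, u_n + h·k3); u_{n+1} = u_n + (h/6)·(k1 + 2k2 + 2k3 + k4).
t=0.000000, u=0.320000:
  k1 = f(0.000000, 0.320000) = -0.398000
  k2 = f(0.260000, 0.216520) = -0.317454
  k3 = f(0.260000, 0.237462) = -0.310125
  k4 = f(0.520000, 0.158735) = -0.247648
  u ← 0.320000 + (0.52/6)·(k1 + 2k2 + 2k3 + k4) = 0.155263
u(0.52) ≈ 0.1553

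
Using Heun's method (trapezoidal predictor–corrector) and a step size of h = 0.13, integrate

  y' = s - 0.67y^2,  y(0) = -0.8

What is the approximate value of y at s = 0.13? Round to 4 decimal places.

-0.8513

Heun: k1 = f(s_n, y_n); k2 = f(s_n + h, y_n + h·k1); y_{n+1} = y_n + (h/2)·(k1 + k2).
s=0.000000, y=-0.800000:
  k1 = f(0.000000, -0.800000) = -0.428800
  k2 = f(0.130000, -0.855744) = -0.360640
  y ← -0.800000 + (0.13/2)·(-0.428800 + (-0.360640)) = -0.851314
y(0.13) ≈ -0.8513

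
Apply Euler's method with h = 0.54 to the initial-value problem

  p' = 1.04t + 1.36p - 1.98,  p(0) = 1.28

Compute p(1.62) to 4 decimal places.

1.6708

Euler: p_{n+1} = p_n + h·f(t_n, p_n).
t=0.000000, p=1.280000: f=-0.239200 → p ← 1.280000 + 0.54·(-0.239200) = 1.150832
t=0.540000, p=1.150832: f=0.146732 → p ← 1.150832 + 0.54·0.146732 = 1.230067
t=1.080000, p=1.230067: f=0.816091 → p ← 1.230067 + 0.54·0.816091 = 1.670756
p(1.62) ≈ 1.6708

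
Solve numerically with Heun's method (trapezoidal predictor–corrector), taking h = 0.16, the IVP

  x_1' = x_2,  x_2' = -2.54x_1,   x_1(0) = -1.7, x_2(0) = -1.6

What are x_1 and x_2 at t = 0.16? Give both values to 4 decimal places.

Heun on (x_1,x_2): k1 = f(t_n, state_n); k2 = f(t_n + h, state_n + h·k1); state_{n+1} = state_n + (h/2)·(k1 + k2).
0.000000: (-1.700000, -1.600000)
  k1 = (-1.600000, 4.318000)
  predictor → (-1.956000, -0.909120)
  k2 = (-0.909120, 4.968240)
  → (-1.900730, -0.857101)
(x_1(0.16), x_2(0.16)) ≈ (-1.9007, -0.8571)

-1.9007, -0.8571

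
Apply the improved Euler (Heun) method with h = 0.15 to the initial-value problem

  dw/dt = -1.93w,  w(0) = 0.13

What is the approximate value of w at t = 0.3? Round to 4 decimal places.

0.0736

Heun: k1 = f(t_n, w_n); k2 = f(t_n + h, w_n + h·k1); w_{n+1} = w_n + (h/2)·(k1 + k2).
t=0.000000, w=0.130000:
  k1 = f(0.000000, 0.130000) = -0.250900
  k2 = f(0.150000, 0.092365) = -0.178264
  w ← 0.130000 + (0.15/2)·(-0.250900 + (-0.178264)) = 0.097813
t=0.150000, w=0.097813:
  k1 = f(0.150000, 0.097813) = -0.188778
  k2 = f(0.300000, 0.069496) = -0.134127
  w ← 0.097813 + (0.15/2)·(-0.188778 + (-0.134127)) = 0.073595
w(0.3) ≈ 0.0736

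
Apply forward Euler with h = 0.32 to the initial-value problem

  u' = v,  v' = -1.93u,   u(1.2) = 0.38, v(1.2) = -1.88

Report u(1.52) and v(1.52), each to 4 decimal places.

-0.2216, -2.1147

Euler on (u,v): u_{n+1} = u_n + h·u', v_{n+1} = v_n + h·v'.
1.200000: (0.380000, -1.880000); f=(-1.880000, -0.733400) → (-0.221600, -2.114688)
(u(1.52), v(1.52)) ≈ (-0.2216, -2.1147)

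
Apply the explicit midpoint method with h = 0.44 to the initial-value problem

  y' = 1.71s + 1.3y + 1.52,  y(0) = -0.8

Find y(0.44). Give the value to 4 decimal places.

Midpoint: k1 = f(s_n, y_n); k2 = f(s_n + h/2, y_n + (h/2)·k1); y_{n+1} = y_n + h·k2.
s=0.000000, y=-0.800000:
  k1 = f(0.000000, -0.800000) = 0.480000
  k2 = f(0.220000, -0.694400) = 0.993480
  y ← -0.800000 + 0.44·0.993480 = -0.362869
y(0.44) ≈ -0.3629

-0.3629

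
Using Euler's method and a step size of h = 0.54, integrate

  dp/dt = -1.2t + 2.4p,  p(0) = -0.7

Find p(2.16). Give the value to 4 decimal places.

Euler: p_{n+1} = p_n + h·f(t_n, p_n).
t=0.000000, p=-0.700000: f=-1.680000 → p ← -0.700000 + 0.54·(-1.680000) = -1.607200
t=0.540000, p=-1.607200: f=-4.505280 → p ← -1.607200 + 0.54·(-4.505280) = -4.040051
t=1.080000, p=-4.040051: f=-10.992123 → p ← -4.040051 + 0.54·(-10.992123) = -9.975798
t=1.620000, p=-9.975798: f=-25.885914 → p ← -9.975798 + 0.54·(-25.885914) = -23.954191
p(2.16) ≈ -23.9542

-23.9542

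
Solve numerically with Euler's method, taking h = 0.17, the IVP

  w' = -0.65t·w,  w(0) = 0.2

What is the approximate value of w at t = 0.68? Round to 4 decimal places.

0.1782

Euler: w_{n+1} = w_n + h·f(t_n, w_n).
t=0.000000, w=0.200000: f=0.000000 → w ← 0.200000 + 0.17·0.000000 = 0.200000
t=0.170000, w=0.200000: f=-0.022100 → w ← 0.200000 + 0.17·(-0.022100) = 0.196243
t=0.340000, w=0.196243: f=-0.043370 → w ← 0.196243 + 0.17·(-0.043370) = 0.188870
t=0.510000, w=0.188870: f=-0.062610 → w ← 0.188870 + 0.17·(-0.062610) = 0.178226
w(0.68) ≈ 0.1782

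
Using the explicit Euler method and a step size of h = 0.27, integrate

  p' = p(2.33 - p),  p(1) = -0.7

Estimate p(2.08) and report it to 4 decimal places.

Euler: p_{n+1} = p_n + h·f(x_n, p_n).
x=1.000000, p=-0.700000: f=-2.121000 → p ← -0.700000 + 0.27·(-2.121000) = -1.272670
x=1.270000, p=-1.272670: f=-4.585010 → p ← -1.272670 + 0.27·(-4.585010) = -2.510623
x=1.540000, p=-2.510623: f=-12.152977 → p ← -2.510623 + 0.27·(-12.152977) = -5.791927
x=1.810000, p=-5.791927: f=-47.041602 → p ← -5.791927 + 0.27·(-47.041602) = -18.493159
p(2.08) ≈ -18.4932

-18.4932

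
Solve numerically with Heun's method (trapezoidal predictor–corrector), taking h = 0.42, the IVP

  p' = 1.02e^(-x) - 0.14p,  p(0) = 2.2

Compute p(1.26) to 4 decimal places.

2.5087

Heun: k1 = f(x_n, p_n); k2 = f(x_n + h, p_n + h·k1); p_{n+1} = p_n + (h/2)·(k1 + k2).
x=0.000000, p=2.200000:
  k1 = f(0.000000, 2.200000) = 0.712000
  k2 = f(0.420000, 2.499040) = 0.320322
  p ← 2.200000 + (0.42/2)·(0.712000 + 0.320322) = 2.416788
x=0.420000, p=2.416788:
  k1 = f(0.420000, 2.416788) = 0.331837
  k2 = f(0.840000, 2.556159) = 0.082482
  p ← 2.416788 + (0.42/2)·(0.331837 + 0.082482) = 2.503795
x=0.840000, p=2.503795:
  k1 = f(0.840000, 2.503795) = 0.089813
  k2 = f(1.260000, 2.541516) = -0.066485
  p ← 2.503795 + (0.42/2)·(0.089813 + (-0.066485)) = 2.508694
p(1.26) ≈ 2.5087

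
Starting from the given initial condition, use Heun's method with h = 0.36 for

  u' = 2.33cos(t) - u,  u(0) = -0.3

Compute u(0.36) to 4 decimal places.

Heun: k1 = f(t_n, u_n); k2 = f(t_n + h, u_n + h·k1); u_{n+1} = u_n + (h/2)·(k1 + k2).
t=0.000000, u=-0.300000:
  k1 = f(0.000000, -0.300000) = 2.630000
  k2 = f(0.360000, 0.646800) = 1.533840
  u ← -0.300000 + (0.36/2)·(2.630000 + 1.533840) = 0.449491
u(0.36) ≈ 0.4495

0.4495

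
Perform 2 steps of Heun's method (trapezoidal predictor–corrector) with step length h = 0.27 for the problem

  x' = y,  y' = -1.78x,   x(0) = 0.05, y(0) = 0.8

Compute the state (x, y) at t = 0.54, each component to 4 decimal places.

0.4412, 0.5508

Heun on (x,y): k1 = f(t_n, state_n); k2 = f(t_n + h, state_n + h·k1); state_{n+1} = state_n + (h/2)·(k1 + k2).
0.000000: (0.050000, 0.800000)
  k1 = (0.800000, -0.089000)
  predictor → (0.266000, 0.775970)
  k2 = (0.775970, -0.473480)
  → (0.262756, 0.724065)
0.270000: (0.262756, 0.724065)
  k1 = (0.724065, -0.467706)
  predictor → (0.458254, 0.597785)
  k2 = (0.597785, -0.815691)
  → (0.441206, 0.550807)
(x(0.54), y(0.54)) ≈ (0.4412, 0.5508)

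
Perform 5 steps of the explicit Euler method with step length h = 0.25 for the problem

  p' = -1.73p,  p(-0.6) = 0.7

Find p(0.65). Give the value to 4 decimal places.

0.0412

Euler: p_{n+1} = p_n + h·f(x_n, p_n).
x=-0.600000, p=0.700000: f=-1.211000 → p ← 0.700000 + 0.25·(-1.211000) = 0.397250
x=-0.350000, p=0.397250: f=-0.687242 → p ← 0.397250 + 0.25·(-0.687242) = 0.225439
x=-0.100000, p=0.225439: f=-0.390010 → p ← 0.225439 + 0.25·(-0.390010) = 0.127937
x=0.150000, p=0.127937: f=-0.221331 → p ← 0.127937 + 0.25·(-0.221331) = 0.072604
x=0.400000, p=0.072604: f=-0.125605 → p ← 0.072604 + 0.25·(-0.125605) = 0.041203
p(0.65) ≈ 0.0412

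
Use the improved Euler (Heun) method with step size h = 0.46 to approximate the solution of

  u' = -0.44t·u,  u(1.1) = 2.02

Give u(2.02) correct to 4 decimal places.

1.0865

Heun: k1 = f(t_n, u_n); k2 = f(t_n + h, u_n + h·k1); u_{n+1} = u_n + (h/2)·(k1 + k2).
t=1.100000, u=2.020000:
  k1 = f(1.100000, 2.020000) = -0.977680
  k2 = f(1.560000, 1.570267) = -1.077831
  u ← 2.020000 + (0.46/2)·(-0.977680 + (-1.077831)) = 1.547232
t=1.560000, u=1.547232:
  k1 = f(1.560000, 1.547232) = -1.062020
  k2 = f(2.020000, 1.058703) = -0.940975
  u ← 1.547232 + (0.46/2)·(-1.062020 + (-0.940975)) = 1.086543
u(2.02) ≈ 1.0865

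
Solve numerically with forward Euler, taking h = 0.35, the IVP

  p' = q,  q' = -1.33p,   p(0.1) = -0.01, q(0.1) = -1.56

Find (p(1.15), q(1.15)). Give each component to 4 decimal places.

Euler on (p,q): p_{n+1} = p_n + h·p', q_{n+1} = q_n + h·q'.
0.100000: (-0.010000, -1.560000); f=(-1.560000, 0.013300) → (-0.556000, -1.555345)
0.450000: (-0.556000, -1.555345); f=(-1.555345, 0.739480) → (-1.100371, -1.296527)
0.800000: (-1.100371, -1.296527); f=(-1.296527, 1.463493) → (-1.554155, -0.784304)
(p(1.15), q(1.15)) ≈ (-1.5542, -0.7843)

-1.5542, -0.7843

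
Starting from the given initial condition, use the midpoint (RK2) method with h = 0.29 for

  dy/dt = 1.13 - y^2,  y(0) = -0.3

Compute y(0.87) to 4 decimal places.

Midpoint: k1 = f(t_n, y_n); k2 = f(t_n + h/2, y_n + (h/2)·k1); y_{n+1} = y_n + h·k2.
t=0.000000, y=-0.300000:
  k1 = f(0.000000, -0.300000) = 1.040000
  k2 = f(0.145000, -0.149200) = 1.107739
  y ← -0.300000 + 0.29·1.107739 = 0.021244
t=0.290000, y=0.021244:
  k1 = f(0.290000, 0.021244) = 1.129549
  k2 = f(0.435000, 0.185029) = 1.095764
  y ← 0.021244 + 0.29·1.095764 = 0.339016
t=0.580000, y=0.339016:
  k1 = f(0.580000, 0.339016) = 1.015068
  k2 = f(0.725000, 0.486201) = 0.893609
  y ← 0.339016 + 0.29·0.893609 = 0.598163
y(0.87) ≈ 0.5982

0.5982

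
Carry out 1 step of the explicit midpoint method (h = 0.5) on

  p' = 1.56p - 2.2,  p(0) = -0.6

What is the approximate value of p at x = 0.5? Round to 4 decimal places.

Midpoint: k1 = f(x_n, p_n); k2 = f(x_n + h/2, p_n + (h/2)·k1); p_{n+1} = p_n + h·k2.
x=0.000000, p=-0.600000:
  k1 = f(0.000000, -0.600000) = -3.136000
  k2 = f(0.250000, -1.384000) = -4.359040
  p ← -0.600000 + 0.5·(-4.359040) = -2.779520
p(0.5) ≈ -2.7795

-2.7795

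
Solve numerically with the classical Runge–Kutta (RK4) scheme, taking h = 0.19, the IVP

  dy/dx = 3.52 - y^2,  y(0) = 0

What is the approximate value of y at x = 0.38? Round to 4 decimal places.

RK4: k1 = f(x_n, y_n); k2 = f(x_n + h/2, y_n + (h/2)·k1); k3 = f(x_n + h/2, y_n + (h/2)·k2); k4 = f(x_n + h, y_n + h·k3); y_{n+1} = y_n + (h/6)·(k1 + 2k2 + 2k3 + k4).
x=0.000000, y=0.000000:
  k1 = f(0.000000, 0.000000) = 3.520000
  k2 = f(0.095000, 0.334400) = 3.408177
  k3 = f(0.095000, 0.323777) = 3.415169
  k4 = f(0.190000, 0.648882) = 3.098952
  y ← 0.000000 + (0.19/6)·(k1 + 2k2 + 2k3 + k4) = 0.641745
x=0.190000, y=0.641745:
  k1 = f(0.190000, 0.641745) = 3.108163
  k2 = f(0.285000, 0.937021) = 2.641992
  k3 = f(0.285000, 0.892735) = 2.723025
  k4 = f(0.380000, 1.159120) = 2.176441
  y ← 0.641745 + (0.19/6)·(k1 + 2k2 + 2k3 + k4) = 1.148876
y(0.38) ≈ 1.1489

1.1489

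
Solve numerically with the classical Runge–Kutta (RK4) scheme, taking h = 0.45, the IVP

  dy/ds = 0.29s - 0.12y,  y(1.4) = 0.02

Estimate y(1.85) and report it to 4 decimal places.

0.2256

RK4: k1 = f(s_n, y_n); k2 = f(s_n + h/2, y_n + (h/2)·k1); k3 = f(s_n + h/2, y_n + (h/2)·k2); k4 = f(s_n + h, y_n + h·k3); y_{n+1} = y_n + (h/6)·(k1 + 2k2 + 2k3 + k4).
s=1.400000, y=0.020000:
  k1 = f(1.400000, 0.020000) = 0.403600
  k2 = f(1.625000, 0.110810) = 0.457953
  k3 = f(1.625000, 0.123039) = 0.456485
  k4 = f(1.850000, 0.225418) = 0.509450
  y ← 0.020000 + (0.45/6)·(k1 + 2k2 + 2k3 + k4) = 0.225644
y(1.85) ≈ 0.2256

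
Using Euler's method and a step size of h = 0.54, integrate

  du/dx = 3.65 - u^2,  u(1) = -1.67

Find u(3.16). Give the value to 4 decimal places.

1.8646

Euler: u_{n+1} = u_n + h·f(x_n, u_n).
x=1.000000, u=-1.670000: f=0.861100 → u ← -1.670000 + 0.54·0.861100 = -1.205006
x=1.540000, u=-1.205006: f=2.197961 → u ← -1.205006 + 0.54·2.197961 = -0.018107
x=2.080000, u=-0.018107: f=3.649672 → u ← -0.018107 + 0.54·3.649672 = 1.952716
x=2.620000, u=1.952716: f=-0.163098 → u ← 1.952716 + 0.54·(-0.163098) = 1.864643
u(3.16) ≈ 1.8646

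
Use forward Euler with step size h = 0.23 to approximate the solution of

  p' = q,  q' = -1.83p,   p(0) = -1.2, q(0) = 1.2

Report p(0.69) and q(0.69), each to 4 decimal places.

-0.0502, 2.3178

Euler on (p,q): p_{n+1} = p_n + h·p', q_{n+1} = q_n + h·q'.
0.000000: (-1.200000, 1.200000); f=(1.200000, 2.196000) → (-0.924000, 1.705080)
0.230000: (-0.924000, 1.705080); f=(1.705080, 1.690920) → (-0.531832, 2.093992)
0.460000: (-0.531832, 2.093992); f=(2.093992, 0.973252) → (-0.050214, 2.317840)
(p(0.69), q(0.69)) ≈ (-0.0502, 2.3178)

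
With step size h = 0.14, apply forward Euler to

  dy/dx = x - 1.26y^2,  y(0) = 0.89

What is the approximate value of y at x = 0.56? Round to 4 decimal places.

0.6191

Euler: y_{n+1} = y_n + h·f(x_n, y_n).
x=0.000000, y=0.890000: f=-0.998046 → y ← 0.890000 + 0.14·(-0.998046) = 0.750274
x=0.140000, y=0.750274: f=-0.569267 → y ← 0.750274 + 0.14·(-0.569267) = 0.670576
x=0.280000, y=0.670576: f=-0.286587 → y ← 0.670576 + 0.14·(-0.286587) = 0.630454
x=0.420000, y=0.630454: f=-0.080815 → y ← 0.630454 + 0.14·(-0.080815) = 0.619140
y(0.56) ≈ 0.6191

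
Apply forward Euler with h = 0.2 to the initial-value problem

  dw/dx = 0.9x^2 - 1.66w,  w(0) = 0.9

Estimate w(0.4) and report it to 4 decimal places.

Euler: w_{n+1} = w_n + h·f(x_n, w_n).
x=0.000000, w=0.900000: f=-1.494000 → w ← 0.900000 + 0.2·(-1.494000) = 0.601200
x=0.200000, w=0.601200: f=-0.961992 → w ← 0.601200 + 0.2·(-0.961992) = 0.408802
w(0.4) ≈ 0.4088

0.4088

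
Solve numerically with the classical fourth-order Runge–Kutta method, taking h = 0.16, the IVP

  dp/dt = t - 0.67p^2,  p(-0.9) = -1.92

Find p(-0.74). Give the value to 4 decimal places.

-2.5880

RK4: k1 = f(t_n, p_n); k2 = f(t_n + h/2, p_n + (h/2)·k1); k3 = f(t_n + h/2, p_n + (h/2)·k2); k4 = f(t_n + h, p_n + h·k3); p_{n+1} = p_n + (h/6)·(k1 + 2k2 + 2k3 + k4).
t=-0.900000, p=-1.920000:
  k1 = f(-0.900000, -1.920000) = -3.369888
  k2 = f(-0.820000, -2.189591) = -4.032187
  k3 = f(-0.820000, -2.242575) = -4.189525
  k4 = f(-0.740000, -2.590324) = -5.235552
  p ← -1.920000 + (0.16/6)·(k1 + 2k2 + 2k3 + k4) = -2.587970
p(-0.74) ≈ -2.5880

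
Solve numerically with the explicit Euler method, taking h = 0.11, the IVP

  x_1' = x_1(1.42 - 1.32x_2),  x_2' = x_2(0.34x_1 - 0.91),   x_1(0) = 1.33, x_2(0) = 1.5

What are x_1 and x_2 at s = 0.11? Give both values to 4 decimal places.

Euler on (x_1,x_2): x_1_{n+1} = x_1_n + h·x_1', x_2_{n+1} = x_2_n + h·x_2'.
0.000000: (1.330000, 1.500000); f=(-0.744800, -0.686700) → (1.248072, 1.424463)
(x_1(0.11), x_2(0.11)) ≈ (1.2481, 1.4245)

1.2481, 1.4245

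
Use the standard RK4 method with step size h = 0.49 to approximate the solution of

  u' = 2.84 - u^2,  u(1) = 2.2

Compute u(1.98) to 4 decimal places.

1.7196

RK4: k1 = f(t_n, u_n); k2 = f(t_n + h/2, u_n + (h/2)·k1); k3 = f(t_n + h/2, u_n + (h/2)·k2); k4 = f(t_n + h, u_n + h·k3); u_{n+1} = u_n + (h/6)·(k1 + 2k2 + 2k3 + k4).
t=1.000000, u=2.200000:
  k1 = f(1.000000, 2.200000) = -2.000000
  k2 = f(1.245000, 1.710000) = -0.084100
  k3 = f(1.245000, 2.179396) = -1.909765
  k4 = f(1.490000, 1.264215) = 1.241760
  u ← 2.200000 + (0.49/6)·(k1 + 2k2 + 2k3 + k4) = 1.812412
t=1.490000, u=1.812412:
  k1 = f(1.490000, 1.812412) = -0.444839
  k2 = f(1.735000, 1.703427) = -0.061663
  k3 = f(1.735000, 1.797305) = -0.390305
  k4 = f(1.980000, 1.621163) = 0.211831
  u ← 1.812412 + (0.49/6)·(k1 + 2k2 + 2k3 + k4) = 1.719562
u(1.98) ≈ 1.7196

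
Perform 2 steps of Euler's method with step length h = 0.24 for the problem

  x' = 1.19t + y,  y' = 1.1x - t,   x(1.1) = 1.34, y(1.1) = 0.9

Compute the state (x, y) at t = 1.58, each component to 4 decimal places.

2.4904, 1.1619

Euler on (x,y): x_{n+1} = x_n + h·x', y_{n+1} = y_n + h·y'.
1.100000: (1.340000, 0.900000); f=(2.209000, 0.374000) → (1.870160, 0.989760)
1.340000: (1.870160, 0.989760); f=(2.584360, 0.717176) → (2.490406, 1.161882)
(x(1.58), y(1.58)) ≈ (2.4904, 1.1619)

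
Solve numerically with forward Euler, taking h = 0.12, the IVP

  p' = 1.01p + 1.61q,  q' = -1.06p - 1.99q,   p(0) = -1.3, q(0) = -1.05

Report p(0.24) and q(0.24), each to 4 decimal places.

-1.9841, -0.2713

Euler on (p,q): p_{n+1} = p_n + h·p', q_{n+1} = q_n + h·q'.
0.000000: (-1.300000, -1.050000); f=(-3.003500, 3.467500) → (-1.660420, -0.633900)
0.120000: (-1.660420, -0.633900); f=(-2.697603, 3.021506) → (-1.984132, -0.271319)
(p(0.24), q(0.24)) ≈ (-1.9841, -0.2713)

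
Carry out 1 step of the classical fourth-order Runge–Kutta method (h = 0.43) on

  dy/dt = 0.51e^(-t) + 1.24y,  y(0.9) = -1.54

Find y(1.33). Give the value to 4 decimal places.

RK4: k1 = f(t_n, y_n); k2 = f(t_n + h/2, y_n + (h/2)·k1); k3 = f(t_n + h/2, y_n + (h/2)·k2); k4 = f(t_n + h, y_n + h·k3); y_{n+1} = y_n + (h/6)·(k1 + 2k2 + 2k3 + k4).
t=0.900000, y=-1.540000:
  k1 = f(0.900000, -1.540000) = -1.702249
  k2 = f(1.115000, -1.905984) = -2.196183
  k3 = f(1.115000, -2.012179) = -2.327866
  k4 = f(1.330000, -2.540982) = -3.015935
  y ← -1.540000 + (0.43/6)·(k1 + 2k2 + 2k3 + k4) = -2.526583
y(1.33) ≈ -2.5266

-2.5266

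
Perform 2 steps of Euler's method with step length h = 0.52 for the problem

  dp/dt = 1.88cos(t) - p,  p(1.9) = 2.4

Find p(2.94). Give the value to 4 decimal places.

Euler: p_{n+1} = p_n + h·f(t_n, p_n).
t=1.900000, p=2.400000: f=-3.007784 → p ← 2.400000 + 0.52·(-3.007784) = 0.835952
t=2.420000, p=0.835952: f=-2.247371 → p ← 0.835952 + 0.52·(-2.247371) = -0.332681
p(2.94) ≈ -0.3327

-0.3327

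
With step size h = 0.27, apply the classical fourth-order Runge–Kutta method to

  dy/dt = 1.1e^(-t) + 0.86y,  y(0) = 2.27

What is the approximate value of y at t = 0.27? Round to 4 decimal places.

RK4: k1 = f(t_n, y_n); k2 = f(t_n + h/2, y_n + (h/2)·k1); k3 = f(t_n + h/2, y_n + (h/2)·k2); k4 = f(t_n + h, y_n + h·k3); y_{n+1} = y_n + (h/6)·(k1 + 2k2 + 2k3 + k4).
t=0.000000, y=2.270000:
  k1 = f(0.000000, 2.270000) = 3.052200
  k2 = f(0.135000, 2.682047) = 3.267648
  k3 = f(0.135000, 2.711132) = 3.292661
  k4 = f(0.270000, 3.159019) = 3.556473
  y ← 2.270000 + (0.27/6)·(k1 + 2k2 + 2k3 + k4) = 3.157818
y(0.27) ≈ 3.1578

3.1578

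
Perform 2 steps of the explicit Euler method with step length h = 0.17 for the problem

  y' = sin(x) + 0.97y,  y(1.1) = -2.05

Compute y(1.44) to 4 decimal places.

Euler: y_{n+1} = y_n + h·f(x_n, y_n).
x=1.100000, y=-2.050000: f=-1.097293 → y ← -2.050000 + 0.17·(-1.097293) = -2.236540
x=1.270000, y=-2.236540: f=-1.214343 → y ← -2.236540 + 0.17·(-1.214343) = -2.442978
y(1.44) ≈ -2.4430

-2.4430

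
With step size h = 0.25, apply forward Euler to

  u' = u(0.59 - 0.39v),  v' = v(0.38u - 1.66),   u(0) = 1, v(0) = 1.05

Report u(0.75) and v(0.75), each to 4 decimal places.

Euler on (u,v): u_{n+1} = u_n + h·u', v_{n+1} = v_n + h·v'.
0.000000: (1.000000, 1.050000); f=(0.180500, -1.344000) → (1.045125, 0.714000)
0.250000: (1.045125, 0.714000); f=(0.325598, -0.901677) → (1.126525, 0.488581)
0.500000: (1.126525, 0.488581); f=(0.449994, -0.601893) → (1.239023, 0.338108)
(u(0.75), v(0.75)) ≈ (1.2390, 0.3381)

1.2390, 0.3381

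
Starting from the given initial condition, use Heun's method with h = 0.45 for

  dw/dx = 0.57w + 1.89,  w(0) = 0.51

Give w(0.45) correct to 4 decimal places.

Heun: k1 = f(x_n, w_n); k2 = f(x_n + h, w_n + h·k1); w_{n+1} = w_n + (h/2)·(k1 + k2).
x=0.000000, w=0.510000:
  k1 = f(0.000000, 0.510000) = 2.180700
  k2 = f(0.450000, 1.491315) = 2.740050
  w ← 0.510000 + (0.45/2)·(2.180700 + 2.740050) = 1.617169
w(0.45) ≈ 1.6172

1.6172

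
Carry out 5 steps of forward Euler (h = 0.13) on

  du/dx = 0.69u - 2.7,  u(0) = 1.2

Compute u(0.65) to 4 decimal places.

-0.2556

Euler: u_{n+1} = u_n + h·f(x_n, u_n).
x=0.000000, u=1.200000: f=-1.872000 → u ← 1.200000 + 0.13·(-1.872000) = 0.956640
x=0.130000, u=0.956640: f=-2.039918 → u ← 0.956640 + 0.13·(-2.039918) = 0.691451
x=0.260000, u=0.691451: f=-2.222899 → u ← 0.691451 + 0.13·(-2.222899) = 0.402474
x=0.390000, u=0.402474: f=-2.422293 → u ← 0.402474 + 0.13·(-2.422293) = 0.087576
x=0.520000, u=0.087576: f=-2.639573 → u ← 0.087576 + 0.13·(-2.639573) = -0.255569
u(0.65) ≈ -0.2556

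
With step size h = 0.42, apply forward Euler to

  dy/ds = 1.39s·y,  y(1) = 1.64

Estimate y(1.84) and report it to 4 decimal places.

Euler: y_{n+1} = y_n + h·f(s_n, y_n).
s=1.000000, y=1.640000: f=2.279600 → y ← 1.640000 + 0.42·2.279600 = 2.597432
s=1.420000, y=2.597432: f=5.126811 → y ← 2.597432 + 0.42·5.126811 = 4.750693
y(1.84) ≈ 4.7507

4.7507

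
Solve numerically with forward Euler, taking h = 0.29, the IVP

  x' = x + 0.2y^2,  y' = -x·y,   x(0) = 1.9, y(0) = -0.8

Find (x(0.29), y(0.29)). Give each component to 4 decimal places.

Euler on (x,y): x_{n+1} = x_n + h·x', y_{n+1} = y_n + h·y'.
0.000000: (1.900000, -0.800000); f=(2.028000, 1.520000) → (2.488120, -0.359200)
(x(0.29), y(0.29)) ≈ (2.4881, -0.3592)

2.4881, -0.3592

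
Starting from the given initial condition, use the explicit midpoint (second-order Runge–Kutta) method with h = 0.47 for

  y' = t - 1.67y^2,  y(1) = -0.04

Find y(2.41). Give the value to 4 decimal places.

1.0595

Midpoint: k1 = f(t_n, y_n); k2 = f(t_n + h/2, y_n + (h/2)·k1); y_{n+1} = y_n + h·k2.
t=1.000000, y=-0.040000:
  k1 = f(1.000000, -0.040000) = 0.997328
  k2 = f(1.235000, 0.194372) = 1.171907
  y ← -0.040000 + 0.47·1.171907 = 0.510796
t=1.470000, y=0.510796:
  k1 = f(1.470000, 0.510796) = 1.034276
  k2 = f(1.705000, 0.753851) = 0.755954
  y ← 0.510796 + 0.47·0.755954 = 0.866094
t=1.940000, y=0.866094:
  k1 = f(1.940000, 0.866094) = 0.687301
  k2 = f(2.175000, 1.027610) = 0.411510
  y ← 0.866094 + 0.47·0.411510 = 1.059504
y(2.41) ≈ 1.0595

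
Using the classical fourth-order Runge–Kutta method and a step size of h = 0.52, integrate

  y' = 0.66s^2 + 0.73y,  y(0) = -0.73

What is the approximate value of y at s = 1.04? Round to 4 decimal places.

RK4: k1 = f(s_n, y_n); k2 = f(s_n + h/2, y_n + (h/2)·k1); k3 = f(s_n + h/2, y_n + (h/2)·k2); k4 = f(s_n + h, y_n + h·k3); y_{n+1} = y_n + (h/6)·(k1 + 2k2 + 2k3 + k4).
s=0.000000, y=-0.730000:
  k1 = f(0.000000, -0.730000) = -0.532900
  k2 = f(0.260000, -0.868554) = -0.589428
  k3 = f(0.260000, -0.883251) = -0.600158
  k4 = f(0.520000, -1.042082) = -0.582256
  y ← -0.730000 + (0.52/6)·(k1 + 2k2 + 2k3 + k4) = -1.032842
s=0.520000, y=-1.032842:
  k1 = f(0.520000, -1.032842) = -0.575510
  k2 = f(0.780000, -1.182474) = -0.461662
  k3 = f(0.780000, -1.152874) = -0.440054
  k4 = f(1.040000, -1.261670) = -0.207163
  y ← -1.032842 + (0.52/6)·(k1 + 2k2 + 2k3 + k4) = -1.256971
y(1.04) ≈ -1.2570

-1.2570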